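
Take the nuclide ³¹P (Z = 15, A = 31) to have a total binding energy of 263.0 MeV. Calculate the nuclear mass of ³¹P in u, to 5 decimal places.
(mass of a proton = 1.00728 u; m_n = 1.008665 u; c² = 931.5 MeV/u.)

30.96550 u

Mass defect = 263.0 MeV / (931.5 MeV/u) = 0.2823403 u
Constituent mass = 15(1.00728) + 16(1.008665) = 31.247840 u
Nuclear mass = 31.247840 − 0.2823403 = 30.9654997 u ≈ 30.96550 u (to 5 decimal places)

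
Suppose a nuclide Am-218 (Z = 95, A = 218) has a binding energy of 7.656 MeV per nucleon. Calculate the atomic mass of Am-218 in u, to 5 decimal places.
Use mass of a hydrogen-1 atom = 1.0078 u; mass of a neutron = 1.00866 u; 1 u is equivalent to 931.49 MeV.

Total binding energy = 218 × 7.656 = 1669.008 MeV
Mass defect = 1669.008 MeV / (931.49 MeV/u) = 1.7917616 u
Constituent mass = 95(1.0078) + 123(1.00866) = 219.80618 u
Atomic mass = 219.80618 − 1.7917616 = 218.0144184 u ≈ 218.01442 u (to 5 decimal places)

218.01442 u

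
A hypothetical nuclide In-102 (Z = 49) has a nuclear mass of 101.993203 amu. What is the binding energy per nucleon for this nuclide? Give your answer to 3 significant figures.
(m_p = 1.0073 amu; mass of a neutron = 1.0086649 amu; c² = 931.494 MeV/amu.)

7.52 MeV/nucleon

With 49 protons and 53 neutrons (A = 102):
Total constituent mass: 49 × 1.0073 + 53 × 1.0086649 = 102.8169397 amu
Mass defect Δm = 102.8169397 − 101.993203 = 0.8237367 amu
Converting to energy: 0.8237367 amu × 931.494 MeV/amu = 767.306 MeV
Per nucleon: 767.306 / 102 = 7.523 MeV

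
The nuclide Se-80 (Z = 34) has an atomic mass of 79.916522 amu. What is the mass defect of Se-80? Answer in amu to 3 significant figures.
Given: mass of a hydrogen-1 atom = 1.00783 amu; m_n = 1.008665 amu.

0.748 amu

Z = 34, so N = A − Z = 80 − 34 = 46.
Mass of separated nucleons = 34(1.00783) + 46(1.008665) = 34.26622 + 46.398590 = 80.664810 amu
Δm = 80.664810 − 79.916522 = 0.748288 amu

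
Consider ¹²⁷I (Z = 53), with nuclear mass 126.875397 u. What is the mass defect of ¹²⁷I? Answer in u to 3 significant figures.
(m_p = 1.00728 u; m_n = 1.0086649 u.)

With 53 protons and 74 neutrons (A = 127):
Total constituent mass: 53 × 1.00728 + 74 × 1.0086649 = 128.0270426 u
Δm = 128.0270426 − 126.875397 = 1.1516456 u

1.15 u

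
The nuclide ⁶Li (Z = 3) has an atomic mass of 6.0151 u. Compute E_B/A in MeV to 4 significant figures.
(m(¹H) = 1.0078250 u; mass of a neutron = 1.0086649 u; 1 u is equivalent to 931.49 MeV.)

5.336 MeV/nucleon

The nucleus contains 3 protons and 6 − 3 = 3 neutrons.
Mass of separated nucleons = 3(1.0078250) + 3(1.0086649) = 3.0234750 + 3.0259947 = 6.0494697 u
Mass defect Δm = 6.0494697 − 6.0151 = 0.0343697 u
Converting to energy: 0.0343697 u × 931.49 MeV/u = 32.0150 MeV
BE/A = 32.0150 MeV / 6 = 5.336 MeV/nucleon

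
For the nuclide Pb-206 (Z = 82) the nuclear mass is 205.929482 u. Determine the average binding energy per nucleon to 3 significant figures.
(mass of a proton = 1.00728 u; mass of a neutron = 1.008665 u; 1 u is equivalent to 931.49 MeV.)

Z = 82, so N = A − Z = 206 − 82 = 124.
Mass of separated nucleons = 82(1.00728) + 124(1.008665) = 82.59696 + 125.074460 = 207.671420 u
Δm = 207.671420 − 205.929482 = 1.741938 u
Binding energy = Δm·c² = 1.741938 × 931.49 MeV/u = 1622.60 MeV
Per nucleon: 1622.60 / 206 = 7.877 MeV

7.88 MeV/nucleon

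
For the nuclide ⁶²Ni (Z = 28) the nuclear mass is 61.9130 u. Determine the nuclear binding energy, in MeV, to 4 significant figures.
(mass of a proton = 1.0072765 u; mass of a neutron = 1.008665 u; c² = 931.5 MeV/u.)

545.3 MeV

The nucleus contains 28 protons and 62 − 28 = 34 neutrons.
Total constituent mass: 28 × 1.0072765 + 34 × 1.008665 = 62.4983520 u
Mass defect Δm = 62.4983520 − 61.9130 = 0.5853520 u
E_B = 0.5853520 × 931.5 = 545.255 MeV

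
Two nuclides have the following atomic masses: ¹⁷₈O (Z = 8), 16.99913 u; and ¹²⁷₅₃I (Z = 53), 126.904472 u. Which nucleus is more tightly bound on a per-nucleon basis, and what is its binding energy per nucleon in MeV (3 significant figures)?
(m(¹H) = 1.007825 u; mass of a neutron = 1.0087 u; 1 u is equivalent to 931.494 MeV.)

¹⁷₈O: Σm = 8(1.007825) + 9(1.0087) = 17.140900 u; Δm = 0.141770 u; E_B = 132.06 MeV; E_B/A = 7.768 MeV
¹²⁷₅₃I: Σm = 53(1.007825) + 74(1.0087) = 128.058525 u; Δm = 1.154053 u; E_B = 1074.99 MeV; E_B/A = 8.4645 MeV
¹²⁷₅₃I has the higher binding energy per nucleon, so it is the more tightly bound nucleus.

¹²⁷₅₃I; 8.46 MeV/nucleon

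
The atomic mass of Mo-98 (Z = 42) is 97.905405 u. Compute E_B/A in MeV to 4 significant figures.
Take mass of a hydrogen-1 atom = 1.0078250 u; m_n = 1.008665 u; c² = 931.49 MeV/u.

8.635 MeV/nucleon

With 42 protons and 56 neutrons (A = 98):
Mass of separated nucleons = 42(1.0078250) + 56(1.008665) = 42.3286500 + 56.485240 = 98.8138900 u
Δm = 98.8138900 − 97.905405 = 0.9084850 u
E_B = 0.9084850 × 931.49 = 846.245 MeV
BE/A = 846.245 MeV / 98 = 8.635 MeV/nucleon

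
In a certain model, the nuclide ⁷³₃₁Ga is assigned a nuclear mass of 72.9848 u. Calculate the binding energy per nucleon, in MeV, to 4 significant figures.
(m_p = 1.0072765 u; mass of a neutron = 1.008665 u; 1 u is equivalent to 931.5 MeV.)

7.716 MeV/nucleon

Mass of separated nucleons = 31(1.0072765) + 42(1.008665) = 31.2255715 + 42.363930 = 73.5895015 u
The mass defect is 73.5895015 − 72.9848 = 0.6047015 u.
Converting to energy: 0.6047015 u × 931.5 MeV/u = 563.279 MeV
Per nucleon: 563.279 / 73 = 7.716 MeV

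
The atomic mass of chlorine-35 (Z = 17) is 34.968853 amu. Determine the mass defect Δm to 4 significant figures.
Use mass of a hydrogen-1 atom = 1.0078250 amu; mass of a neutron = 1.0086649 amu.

Z = 17, so N = A − Z = 35 − 17 = 18.
Σm = 17·m(¹H) + 18·m_n = 17.1330250 + 18.1559682 = 35.2889932 amu
Δm = 35.2889932 − 34.968853 = 0.3201402 amu

0.3201 amu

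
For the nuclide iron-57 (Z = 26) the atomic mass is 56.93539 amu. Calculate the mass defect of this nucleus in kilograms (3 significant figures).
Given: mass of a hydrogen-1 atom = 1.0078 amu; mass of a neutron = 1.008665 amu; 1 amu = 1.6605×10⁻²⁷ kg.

8.90e-28 kg

Σm = 26·m(¹H) + 31·m_n = 26.2028 + 31.268615 = 57.471415 amu
Mass defect Δm = 57.471415 − 56.93539 = 0.536025 amu
In SI units: 0.536025 amu × 1.6605×10⁻²⁷ kg/amu = 8.9007e-28 kg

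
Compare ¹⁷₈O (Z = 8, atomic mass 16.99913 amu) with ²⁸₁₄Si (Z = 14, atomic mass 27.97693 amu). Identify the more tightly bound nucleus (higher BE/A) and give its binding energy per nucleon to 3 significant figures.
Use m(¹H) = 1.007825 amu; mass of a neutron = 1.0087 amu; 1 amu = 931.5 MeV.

¹⁷₈O: Σm = 8(1.007825) + 9(1.0087) = 17.140900 amu; Δm = 0.141770 amu; E_B = 132.06 MeV; E_B/A = 7.768 MeV
²⁸₁₄Si: Σm = 14(1.007825) + 14(1.0087) = 28.231350 amu; Δm = 0.254420 amu; E_B = 236.99 MeV; E_B/A = 8.464 MeV
²⁸₁₄Si has the higher binding energy per nucleon, so it is the more tightly bound nucleus.

²⁸₁₄Si; 8.46 MeV/nucleon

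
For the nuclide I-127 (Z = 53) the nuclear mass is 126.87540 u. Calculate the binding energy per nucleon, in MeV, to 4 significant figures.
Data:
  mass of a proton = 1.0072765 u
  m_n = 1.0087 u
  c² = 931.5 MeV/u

8.465 MeV/nucleon

Mass of separated nucleons = 53(1.0072765) + 74(1.0087) = 53.3856545 + 74.6438 = 128.0294545 u
The mass defect is 128.0294545 − 126.87540 = 1.1540545 u.
Converting to energy: 1.1540545 u × 931.5 MeV/u = 1075.00 MeV
Per nucleon: 1075.00 / 127 = 8.465 MeV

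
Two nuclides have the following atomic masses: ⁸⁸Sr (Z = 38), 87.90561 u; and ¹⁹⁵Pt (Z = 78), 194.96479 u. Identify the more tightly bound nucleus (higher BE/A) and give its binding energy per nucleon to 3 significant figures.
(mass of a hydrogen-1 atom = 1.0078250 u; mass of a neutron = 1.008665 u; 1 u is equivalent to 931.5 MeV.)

⁸⁸Sr: Σm = 38(1.0078250) + 50(1.008665) = 88.7306000 u; Δm = 0.8249900 u; E_B = 768.48 MeV; E_B/A = 8.733 MeV
¹⁹⁵Pt: Σm = 78(1.0078250) + 117(1.008665) = 196.6241550 u; Δm = 1.6593650 u; E_B = 1545.7 MeV; E_B/A = 7.927 MeV
⁸⁸Sr has the higher binding energy per nucleon, so it is the more tightly bound nucleus.

⁸⁸Sr; 8.73 MeV/nucleon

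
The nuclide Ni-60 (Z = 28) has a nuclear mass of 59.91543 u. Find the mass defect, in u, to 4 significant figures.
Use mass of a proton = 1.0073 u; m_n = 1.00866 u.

0.5661 u

Z = 28, so N = A − Z = 60 − 28 = 32.
Σm = 28·m_p + 32·m_n = 28.2044 + 32.27712 = 60.48152 u
Mass defect Δm = 60.48152 − 59.91543 = 0.56609 u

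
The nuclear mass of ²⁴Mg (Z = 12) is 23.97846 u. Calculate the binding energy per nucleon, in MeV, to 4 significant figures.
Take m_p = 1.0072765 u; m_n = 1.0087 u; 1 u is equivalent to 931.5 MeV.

With 12 protons and 12 neutrons (A = 24):
Mass of separated nucleons = 12(1.0072765) + 12(1.0087) = 12.0873180 + 12.1044 = 24.1917180 u
Mass defect Δm = 24.1917180 − 23.97846 = 0.2132580 u
E_B = 0.2132580 × 931.5 = 198.650 MeV
Dividing by A = 24 gives 8.277 MeV per nucleon.

8.277 MeV/nucleon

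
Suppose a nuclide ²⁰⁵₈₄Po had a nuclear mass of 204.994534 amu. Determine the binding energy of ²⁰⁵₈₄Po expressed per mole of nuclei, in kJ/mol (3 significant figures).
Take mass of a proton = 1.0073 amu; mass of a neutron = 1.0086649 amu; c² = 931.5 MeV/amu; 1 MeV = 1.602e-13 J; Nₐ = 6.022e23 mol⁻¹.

1.50e+11 kJ/mol

Z = 84, so N = A − Z = 205 − 84 = 121.
Σm = 84·m_p + 121·m_n = 84.6132 + 122.0484529 = 206.6616529 amu
The mass defect is 206.6616529 − 204.994534 = 1.6671189 amu.
E_B = 1.6671189 × 931.5 = 1552.92 MeV
Per nucleus in joules: 1552.92 MeV × 1.602e-13 J/MeV = 2.4878e-10 J
Per mole: 2.4878e-10 J × 6.022e23 mol⁻¹ = 1.4982e+14 J/mol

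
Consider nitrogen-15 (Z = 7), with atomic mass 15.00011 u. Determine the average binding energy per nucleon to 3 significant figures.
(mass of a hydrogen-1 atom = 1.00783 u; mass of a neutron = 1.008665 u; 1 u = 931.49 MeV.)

7.70 MeV/nucleon

The nucleus contains 7 protons and 15 − 7 = 8 neutrons.
Σm = 7·m(¹H) + 8·m_n = 7.05481 + 8.069320 = 15.124130 u
The mass defect is 15.124130 − 15.00011 = 0.124020 u.
E_B = 0.124020 × 931.49 = 115.523 MeV
Dividing by A = 15 gives 7.702 MeV per nucleon.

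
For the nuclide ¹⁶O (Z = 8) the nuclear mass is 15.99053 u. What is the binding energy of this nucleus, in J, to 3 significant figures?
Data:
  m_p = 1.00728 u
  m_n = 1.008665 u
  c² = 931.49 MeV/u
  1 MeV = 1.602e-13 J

With 8 protons and 8 neutrons (A = 16):
Total constituent mass: 8 × 1.00728 + 8 × 1.008665 = 16.127560 u
Δm = 16.127560 − 15.99053 = 0.137030 u
E_B = 0.137030 × 931.49 = 127.642 MeV
In joules: 127.642 MeV × 1.602e-13 J/MeV = 2.0448e-11 J

2.04e-11 J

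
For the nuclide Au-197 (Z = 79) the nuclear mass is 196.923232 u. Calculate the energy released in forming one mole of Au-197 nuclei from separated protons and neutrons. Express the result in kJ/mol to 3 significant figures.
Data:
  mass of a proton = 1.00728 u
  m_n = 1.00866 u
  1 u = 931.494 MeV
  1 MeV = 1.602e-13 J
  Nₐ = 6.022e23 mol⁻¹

With 79 protons and 118 neutrons (A = 197):
Σm = 79·m_p + 118·m_n = 79.57512 + 119.02188 = 198.59700 u
Mass defect Δm = 198.59700 − 196.923232 = 1.673768 u
E_B = 1.673768 × 931.494 = 1559.10 MeV
Per nucleus in joules: 1559.10 MeV × 1.602e-13 J/MeV = 2.4977e-10 J
Per mole: 2.4977e-10 J × 6.022e23 mol⁻¹ = 1.5041e+14 J/mol

1.50e+11 kJ/mol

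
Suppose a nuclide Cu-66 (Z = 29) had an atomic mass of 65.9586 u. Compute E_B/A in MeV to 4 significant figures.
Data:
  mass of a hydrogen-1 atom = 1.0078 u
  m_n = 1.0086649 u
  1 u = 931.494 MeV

8.302 MeV/nucleon

Z = 29, so N = A − Z = 66 − 29 = 37.
Σm = 29·m(¹H) + 37·m_n = 29.2262 + 37.3206013 = 66.5468013 u
Mass defect Δm = 66.5468013 − 65.9586 = 0.5882013 u
Binding energy = Δm·c² = 0.5882013 × 931.494 MeV/u = 547.906 MeV
BE/A = 547.906 MeV / 66 = 8.302 MeV/nucleon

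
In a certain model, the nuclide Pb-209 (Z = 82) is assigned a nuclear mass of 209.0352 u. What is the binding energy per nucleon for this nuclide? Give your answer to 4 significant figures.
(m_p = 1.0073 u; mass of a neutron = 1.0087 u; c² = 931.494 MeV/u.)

7.435 MeV/nucleon

Σm = 82·m_p + 127·m_n = 82.5986 + 128.1049 = 210.7035 u
Δm = 210.7035 − 209.0352 = 1.6683 u
Converting to energy: 1.6683 u × 931.494 MeV/u = 1554.01 MeV
Dividing by A = 209 gives 7.435 MeV per nucleon.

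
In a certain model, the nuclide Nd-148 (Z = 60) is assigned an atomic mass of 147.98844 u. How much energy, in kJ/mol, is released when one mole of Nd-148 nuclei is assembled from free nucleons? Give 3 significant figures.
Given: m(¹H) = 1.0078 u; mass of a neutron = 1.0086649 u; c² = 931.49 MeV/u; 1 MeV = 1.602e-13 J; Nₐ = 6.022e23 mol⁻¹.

With 60 protons and 88 neutrons (A = 148):
Total constituent mass: 60 × 1.0078 + 88 × 1.0086649 = 149.2305112 u
Mass defect Δm = 149.2305112 − 147.98844 = 1.2420712 u
Binding energy = Δm·c² = 1.2420712 × 931.49 MeV/u = 1156.98 MeV
Per nucleus in joules: 1156.98 MeV × 1.602e-13 J/MeV = 1.8535e-10 J
Per mole: 1.8535e-10 J × 6.022e23 mol⁻¹ = 1.1162e+14 J/mol

1.12e+11 kJ/mol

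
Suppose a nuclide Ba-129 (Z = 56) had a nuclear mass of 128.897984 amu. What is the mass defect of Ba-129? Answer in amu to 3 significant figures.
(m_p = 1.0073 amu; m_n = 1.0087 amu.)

1.15 amu

Mass of separated nucleons = 56(1.0073) + 73(1.0087) = 56.4088 + 73.6351 = 130.0439 amu
The mass defect is 130.0439 − 128.897984 = 1.145916 amu.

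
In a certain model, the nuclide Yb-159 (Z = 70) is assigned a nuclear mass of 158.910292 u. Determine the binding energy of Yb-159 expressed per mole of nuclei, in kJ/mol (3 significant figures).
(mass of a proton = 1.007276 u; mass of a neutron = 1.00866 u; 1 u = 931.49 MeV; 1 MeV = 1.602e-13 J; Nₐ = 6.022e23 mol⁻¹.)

Σm = 70·m_p + 89·m_n = 70.509320 + 89.77074 = 160.280060 u
Mass defect Δm = 160.280060 − 158.910292 = 1.369768 u
Converting to energy: 1.369768 u × 931.49 MeV/u = 1275.93 MeV
Per nucleus in joules: 1275.93 MeV × 1.602e-13 J/MeV = 2.0440e-10 J
Per mole: 2.0440e-10 J × 6.022e23 mol⁻¹ = 1.2309e+14 J/mol

1.23e+11 kJ/mol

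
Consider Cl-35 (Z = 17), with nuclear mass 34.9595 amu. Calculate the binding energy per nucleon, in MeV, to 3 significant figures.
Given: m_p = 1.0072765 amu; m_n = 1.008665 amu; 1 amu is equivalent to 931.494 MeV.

Total constituent mass: 17 × 1.0072765 + 18 × 1.008665 = 35.2796705 amu
The mass defect is 35.2796705 − 34.9595 = 0.3201705 amu.
E_B = 0.3201705 × 931.494 = 298.237 MeV
Per nucleon: 298.237 / 35 = 8.521 MeV

8.52 MeV/nucleon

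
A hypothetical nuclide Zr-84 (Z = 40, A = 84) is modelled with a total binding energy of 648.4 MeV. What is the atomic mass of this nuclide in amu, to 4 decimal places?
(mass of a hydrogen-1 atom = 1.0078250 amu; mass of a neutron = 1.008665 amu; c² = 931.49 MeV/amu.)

Mass defect = 648.4 MeV / (931.49 MeV/amu) = 0.696089 amu
Constituent mass = 40(1.0078250) + 44(1.008665) = 84.6942600 amu
Atomic mass = 84.6942600 − 0.696089 = 83.9981710 amu ≈ 83.9982 amu (to 4 decimal places)

83.9982 amu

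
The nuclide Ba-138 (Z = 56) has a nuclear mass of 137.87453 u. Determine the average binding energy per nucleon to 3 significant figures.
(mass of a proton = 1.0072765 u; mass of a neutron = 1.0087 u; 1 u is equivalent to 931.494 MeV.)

8.41 MeV/nucleon

Total constituent mass: 56 × 1.0072765 + 82 × 1.0087 = 139.1208840 u
Δm = 139.1208840 − 137.87453 = 1.2463540 u
E_B = 1.2463540 × 931.494 = 1160.97 MeV
Per nucleon: 1160.97 / 138 = 8.413 MeV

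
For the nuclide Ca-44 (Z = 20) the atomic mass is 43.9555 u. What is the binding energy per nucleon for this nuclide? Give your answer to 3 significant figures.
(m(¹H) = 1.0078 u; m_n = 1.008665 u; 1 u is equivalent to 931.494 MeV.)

8.65 MeV/nucleon

Z = 20, so N = A − Z = 44 − 20 = 24.
Total constituent mass: 20 × 1.0078 + 24 × 1.008665 = 44.363960 u
Mass defect Δm = 44.363960 − 43.9555 = 0.408460 u
Converting to energy: 0.408460 u × 931.494 MeV/u = 380.478 MeV
BE/A = 380.478 MeV / 44 = 8.647 MeV/nucleon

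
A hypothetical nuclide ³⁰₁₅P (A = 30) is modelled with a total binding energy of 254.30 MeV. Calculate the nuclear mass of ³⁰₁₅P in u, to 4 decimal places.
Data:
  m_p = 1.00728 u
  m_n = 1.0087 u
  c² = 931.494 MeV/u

Mass defect = 254.30 MeV / (931.494 MeV/u) = 0.273002 u
Constituent mass = 15(1.00728) + 15(1.0087) = 30.23970 u
Nuclear mass = 30.23970 − 0.273002 = 29.966698 u ≈ 29.9667 u (to 4 decimal places)

29.9667 u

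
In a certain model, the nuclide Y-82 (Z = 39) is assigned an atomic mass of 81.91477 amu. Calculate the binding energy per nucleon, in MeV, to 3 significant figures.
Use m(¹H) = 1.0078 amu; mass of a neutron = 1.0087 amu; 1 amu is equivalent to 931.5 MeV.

Z = 39, so N = A − Z = 82 − 39 = 43.
Mass of separated nucleons = 39(1.0078) + 43(1.0087) = 39.3042 + 43.3741 = 82.6783 amu
Mass defect Δm = 82.6783 − 81.91477 = 0.76353 amu
Converting to energy: 0.76353 amu × 931.5 MeV/amu = 711.228 MeV
Per nucleon: 711.228 / 82 = 8.674 MeV

8.67 MeV/nucleon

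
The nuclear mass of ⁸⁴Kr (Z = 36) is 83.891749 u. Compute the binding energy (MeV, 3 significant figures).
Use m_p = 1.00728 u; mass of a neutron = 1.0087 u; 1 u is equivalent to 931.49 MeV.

Z = 36, so N = A − Z = 84 − 36 = 48.
Total constituent mass: 36 × 1.00728 + 48 × 1.0087 = 84.67968 u
Δm = 84.67968 − 83.891749 = 0.787931 u
Converting to energy: 0.787931 u × 931.49 MeV/u = 733.950 MeV

734 MeV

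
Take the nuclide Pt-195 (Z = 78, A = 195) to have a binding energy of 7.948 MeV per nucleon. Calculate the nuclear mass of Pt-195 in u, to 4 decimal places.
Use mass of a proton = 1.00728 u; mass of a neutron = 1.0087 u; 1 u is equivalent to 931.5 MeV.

194.9219 u

Total binding energy = 195 × 7.948 = 1549.860 MeV
Mass defect = 1549.860 MeV / (931.5 MeV/u) = 1.663833 u
Constituent mass = 78(1.00728) + 117(1.0087) = 196.58574 u
Nuclear mass = 196.58574 − 1.663833 = 194.921907 u ≈ 194.9219 u (to 4 decimal places)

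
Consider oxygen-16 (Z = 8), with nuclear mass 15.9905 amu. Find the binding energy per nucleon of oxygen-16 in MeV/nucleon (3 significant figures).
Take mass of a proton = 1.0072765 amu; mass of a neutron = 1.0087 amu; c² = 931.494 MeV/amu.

Z = 8, so N = A − Z = 16 − 8 = 8.
Total constituent mass: 8 × 1.0072765 + 8 × 1.0087 = 16.1278120 amu
The mass defect is 16.1278120 − 15.9905 = 0.1373120 amu.
Converting to energy: 0.1373120 amu × 931.494 MeV/amu = 127.905 MeV
BE/A = 127.905 MeV / 16 = 7.994 MeV/nucleon

7.99 MeV/nucleon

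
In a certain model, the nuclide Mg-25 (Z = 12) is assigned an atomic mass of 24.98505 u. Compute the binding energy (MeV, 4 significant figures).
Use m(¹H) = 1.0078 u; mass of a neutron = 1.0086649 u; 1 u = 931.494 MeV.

206.0 MeV

With 12 protons and 13 neutrons (A = 25):
Σm = 12·m(¹H) + 13·m_n = 12.0936 + 13.1126437 = 25.2062437 u
The mass defect is 25.2062437 − 24.98505 = 0.2211937 u.
Converting to energy: 0.2211937 u × 931.494 MeV/u = 206.041 MeV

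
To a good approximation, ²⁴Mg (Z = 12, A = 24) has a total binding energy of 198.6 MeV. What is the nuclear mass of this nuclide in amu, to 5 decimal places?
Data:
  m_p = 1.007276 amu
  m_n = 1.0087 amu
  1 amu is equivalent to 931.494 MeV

23.97851 amu

Mass defect = 198.6 MeV / (931.494 MeV/amu) = 0.2132059 amu
Constituent mass = 12(1.007276) + 12(1.0087) = 24.191712 amu
Nuclear mass = 24.191712 − 0.2132059 = 23.9785061 amu ≈ 23.97851 amu (to 5 decimal places)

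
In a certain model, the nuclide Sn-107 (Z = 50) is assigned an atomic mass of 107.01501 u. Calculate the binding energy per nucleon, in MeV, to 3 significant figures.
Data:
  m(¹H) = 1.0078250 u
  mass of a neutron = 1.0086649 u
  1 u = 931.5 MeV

7.58 MeV/nucleon

Σm = 50·m(¹H) + 57·m_n = 50.3912500 + 57.4938993 = 107.8851493 u
The mass defect is 107.8851493 − 107.01501 = 0.8701393 u.
Converting to energy: 0.8701393 u × 931.5 MeV/u = 810.535 MeV
BE/A = 810.535 MeV / 107 = 7.575 MeV/nucleon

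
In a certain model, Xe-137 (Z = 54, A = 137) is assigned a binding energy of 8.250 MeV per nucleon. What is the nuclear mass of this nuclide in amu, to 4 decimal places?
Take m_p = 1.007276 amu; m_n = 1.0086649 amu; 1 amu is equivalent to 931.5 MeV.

Total binding energy = 137 × 8.250 = 1130.250 MeV
Mass defect = 1130.250 MeV / (931.5 MeV/amu) = 1.213366 amu
Constituent mass = 54(1.007276) + 83(1.0086649) = 138.1120907 amu
Nuclear mass = 138.1120907 − 1.213366 = 136.8987247 amu ≈ 136.8987 amu (to 4 decimal places)

136.8987 amu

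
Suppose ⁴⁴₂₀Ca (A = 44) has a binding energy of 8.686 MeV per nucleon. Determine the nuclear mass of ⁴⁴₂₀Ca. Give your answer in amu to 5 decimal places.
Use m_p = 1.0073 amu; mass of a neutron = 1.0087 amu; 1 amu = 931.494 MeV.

43.94451 amu

Total binding energy = 44 × 8.686 = 382.184 MeV
Mass defect = 382.184 MeV / (931.494 MeV/amu) = 0.4102914 amu
Constituent mass = 20(1.0073) + 24(1.0087) = 44.3548 amu
Nuclear mass = 44.3548 − 0.4102914 = 43.9445086 amu ≈ 43.94451 amu (to 5 decimal places)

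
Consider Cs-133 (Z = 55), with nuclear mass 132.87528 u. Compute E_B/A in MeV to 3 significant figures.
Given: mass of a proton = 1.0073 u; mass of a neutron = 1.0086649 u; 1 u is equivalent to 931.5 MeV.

The nucleus contains 55 protons and 133 − 55 = 78 neutrons.
Σm = 55·m_p + 78·m_n = 55.4015 + 78.6758622 = 134.0773622 u
Δm = 134.0773622 − 132.87528 = 1.2020822 u
Converting to energy: 1.2020822 u × 931.5 MeV/u = 1119.74 MeV
Dividing by A = 133 gives 8.419 MeV per nucleon.

8.42 MeV/nucleon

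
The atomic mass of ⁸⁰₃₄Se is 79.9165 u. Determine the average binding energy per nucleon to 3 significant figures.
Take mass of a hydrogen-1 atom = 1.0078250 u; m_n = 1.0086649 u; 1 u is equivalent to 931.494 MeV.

8.71 MeV/nucleon

Total constituent mass: 34 × 1.0078250 + 46 × 1.0086649 = 80.6646354 u
Δm = 80.6646354 − 79.9165 = 0.7481354 u
E_B = 0.7481354 × 931.494 = 696.884 MeV
BE/A = 696.884 MeV / 80 = 8.711 MeV/nucleon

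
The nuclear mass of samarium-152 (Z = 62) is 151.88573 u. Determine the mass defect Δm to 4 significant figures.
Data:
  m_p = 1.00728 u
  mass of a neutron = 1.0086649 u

1.345 u

Σm = 62·m_p + 90·m_n = 62.45136 + 90.7798410 = 153.2312010 u
Δm = 153.2312010 − 151.88573 = 1.3454710 u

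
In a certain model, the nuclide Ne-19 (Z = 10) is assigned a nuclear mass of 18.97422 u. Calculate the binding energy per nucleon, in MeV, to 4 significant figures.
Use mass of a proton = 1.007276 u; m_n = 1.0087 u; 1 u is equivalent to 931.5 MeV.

8.670 MeV/nucleon

Σm = 10·m_p + 9·m_n = 10.072760 + 9.0783 = 19.151060 u
The mass defect is 19.151060 − 18.97422 = 0.176840 u.
Converting to energy: 0.176840 u × 931.5 MeV/u = 164.726 MeV
Dividing by A = 19 gives 8.670 MeV per nucleon.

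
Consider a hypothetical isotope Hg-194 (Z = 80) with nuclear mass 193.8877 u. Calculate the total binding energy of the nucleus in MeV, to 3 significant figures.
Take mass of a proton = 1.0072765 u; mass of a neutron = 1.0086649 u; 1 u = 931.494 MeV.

1570 MeV

Σm = 80·m_p + 114·m_n = 80.5821200 + 114.9877986 = 195.5699186 u
Δm = 195.5699186 − 193.8877 = 1.6822186 u
Converting to energy: 1.6822186 u × 931.494 MeV/u = 1566.98 MeV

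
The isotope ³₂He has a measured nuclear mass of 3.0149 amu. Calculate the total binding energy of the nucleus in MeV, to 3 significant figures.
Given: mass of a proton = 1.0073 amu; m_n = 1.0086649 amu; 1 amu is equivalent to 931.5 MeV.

7.79 MeV

The nucleus contains 2 protons and 3 − 2 = 1 neutrons.
Σm = 2·m_p + 1·m_n = 2.0146 + 1.0086649 = 3.0232649 amu
Δm = 3.0232649 − 3.0149 = 0.0083649 amu
E_B = 0.0083649 × 931.5 = 7.79190 MeV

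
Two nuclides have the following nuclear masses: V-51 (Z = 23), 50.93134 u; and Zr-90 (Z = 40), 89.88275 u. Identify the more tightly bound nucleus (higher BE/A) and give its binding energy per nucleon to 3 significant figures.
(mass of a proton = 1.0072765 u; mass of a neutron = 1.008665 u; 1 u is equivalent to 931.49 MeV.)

V-51: Σm = 23(1.0072765) + 28(1.008665) = 51.4099795 u; Δm = 0.4786395 u; E_B = 445.85 MeV; E_B/A = 8.742 MeV
Zr-90: Σm = 40(1.0072765) + 50(1.008665) = 90.7243100 u; Δm = 0.8415600 u; E_B = 783.90 MeV; E_B/A = 8.710 MeV
V-51 has the higher binding energy per nucleon, so it is the more tightly bound nucleus.

V-51; 8.74 MeV/nucleon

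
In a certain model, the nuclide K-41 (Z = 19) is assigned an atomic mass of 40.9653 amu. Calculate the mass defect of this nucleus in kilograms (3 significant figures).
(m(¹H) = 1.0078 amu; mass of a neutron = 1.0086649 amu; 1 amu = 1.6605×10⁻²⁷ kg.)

Σm = 19·m(¹H) + 22·m_n = 19.1482 + 22.1906278 = 41.3388278 amu
Δm = 41.3388278 − 40.9653 = 0.3735278 amu
In SI units: 0.3735278 amu × 1.6605×10⁻²⁷ kg/amu = 6.2024e-28 kg

6.20e-28 kg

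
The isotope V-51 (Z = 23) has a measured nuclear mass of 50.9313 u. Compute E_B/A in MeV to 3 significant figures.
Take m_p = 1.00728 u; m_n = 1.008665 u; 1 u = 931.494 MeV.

Mass of separated nucleons = 23(1.00728) + 28(1.008665) = 23.16744 + 28.242620 = 51.410060 u
Δm = 51.410060 − 50.9313 = 0.478760 u
Binding energy = Δm·c² = 0.478760 × 931.494 MeV/u = 445.962 MeV
Dividing by A = 51 gives 8.744 MeV per nucleon.

8.74 MeV/nucleon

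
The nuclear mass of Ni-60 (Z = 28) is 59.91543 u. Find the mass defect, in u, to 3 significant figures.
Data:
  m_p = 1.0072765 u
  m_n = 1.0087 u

Σm = 28·m_p + 32·m_n = 28.2037420 + 32.2784 = 60.4821420 u
Δm = 60.4821420 − 59.91543 = 0.5667120 u

0.567 u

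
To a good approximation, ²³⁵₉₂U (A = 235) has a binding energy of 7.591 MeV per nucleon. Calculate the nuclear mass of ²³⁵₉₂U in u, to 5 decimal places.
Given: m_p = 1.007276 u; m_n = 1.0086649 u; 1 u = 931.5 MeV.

234.99341 u

Total binding energy = 235 × 7.591 = 1783.885 MeV
Mass defect = 1783.885 MeV / (931.5 MeV/u) = 1.9150671 u
Constituent mass = 92(1.007276) + 143(1.0086649) = 236.9084727 u
Nuclear mass = 236.9084727 − 1.9150671 = 234.9934056 u ≈ 234.99341 u (to 5 decimal places)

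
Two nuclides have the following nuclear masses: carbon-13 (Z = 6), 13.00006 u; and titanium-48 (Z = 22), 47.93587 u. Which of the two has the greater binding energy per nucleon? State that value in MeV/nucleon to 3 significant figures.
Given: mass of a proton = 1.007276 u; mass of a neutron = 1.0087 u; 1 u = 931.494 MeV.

carbon-13: Σm = 6(1.007276) + 7(1.0087) = 13.104556 u; Δm = 0.104496 u; E_B = 97.337 MeV; E_B/A = 7.487 MeV
titanium-48: Σm = 22(1.007276) + 26(1.0087) = 48.386272 u; Δm = 0.450402 u; E_B = 419.55 MeV; E_B/A = 8.741 MeV
titanium-48 has the higher binding energy per nucleon, so it is the more tightly bound nucleus.

titanium-48; 8.74 MeV/nucleon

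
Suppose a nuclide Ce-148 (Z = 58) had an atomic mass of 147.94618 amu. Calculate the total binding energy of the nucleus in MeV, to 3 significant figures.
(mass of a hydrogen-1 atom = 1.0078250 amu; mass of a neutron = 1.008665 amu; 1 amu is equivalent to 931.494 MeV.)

1200 MeV

With 58 protons and 90 neutrons (A = 148):
Total constituent mass: 58 × 1.0078250 + 90 × 1.008665 = 149.2337000 amu
Δm = 149.2337000 − 147.94618 = 1.2875200 amu
E_B = 1.2875200 × 931.494 = 1199.32 MeV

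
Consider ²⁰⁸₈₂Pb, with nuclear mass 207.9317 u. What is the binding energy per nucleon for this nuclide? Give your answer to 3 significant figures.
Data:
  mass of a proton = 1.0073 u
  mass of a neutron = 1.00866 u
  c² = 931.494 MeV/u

Z = 82, so N = A − Z = 208 − 82 = 126.
Total constituent mass: 82 × 1.0073 + 126 × 1.00866 = 209.68976 u
Δm = 209.68976 − 207.9317 = 1.75806 u
E_B = 1.75806 × 931.494 = 1637.62 MeV
BE/A = 1637.62 MeV / 208 = 7.873 MeV/nucleon

7.87 MeV/nucleon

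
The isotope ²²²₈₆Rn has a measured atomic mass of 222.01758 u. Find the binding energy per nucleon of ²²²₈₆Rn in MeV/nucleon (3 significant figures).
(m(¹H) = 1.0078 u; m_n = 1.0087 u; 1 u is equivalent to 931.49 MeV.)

7.71 MeV/nucleon

Mass of separated nucleons = 86(1.0078) + 136(1.0087) = 86.6708 + 137.1832 = 223.8540 u
Δm = 223.8540 − 222.01758 = 1.83642 u
E_B = 1.83642 × 931.49 = 1710.61 MeV
Per nucleon: 1710.61 / 222 = 7.705 MeV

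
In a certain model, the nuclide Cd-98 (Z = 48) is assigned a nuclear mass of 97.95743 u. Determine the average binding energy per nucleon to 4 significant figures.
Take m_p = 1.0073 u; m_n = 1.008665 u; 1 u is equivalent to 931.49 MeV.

With 48 protons and 50 neutrons (A = 98):
Mass of separated nucleons = 48(1.0073) + 50(1.008665) = 48.3504 + 50.433250 = 98.783650 u
Δm = 98.783650 − 97.95743 = 0.826220 u
E_B = 0.826220 × 931.49 = 769.616 MeV
BE/A = 769.616 MeV / 98 = 7.853 MeV/nucleon

7.853 MeV/nucleon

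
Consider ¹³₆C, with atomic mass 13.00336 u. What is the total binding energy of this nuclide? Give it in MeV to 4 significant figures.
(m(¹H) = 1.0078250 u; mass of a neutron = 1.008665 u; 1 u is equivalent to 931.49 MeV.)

97.10 MeV

The nucleus contains 6 protons and 13 − 6 = 7 neutrons.
Total constituent mass: 6 × 1.0078250 + 7 × 1.008665 = 13.1076050 u
Mass defect Δm = 13.1076050 − 13.00336 = 0.1042450 u
Binding energy = Δm·c² = 0.1042450 × 931.49 MeV/u = 97.1032 MeV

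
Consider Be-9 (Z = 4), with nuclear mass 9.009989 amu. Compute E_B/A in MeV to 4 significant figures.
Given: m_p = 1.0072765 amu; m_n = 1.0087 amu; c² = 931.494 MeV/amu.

The nucleus contains 4 protons and 9 − 4 = 5 neutrons.
Total constituent mass: 4 × 1.0072765 + 5 × 1.0087 = 9.0726060 amu
Mass defect Δm = 9.0726060 − 9.009989 = 0.0626170 amu
Binding energy = Δm·c² = 0.0626170 × 931.494 MeV/amu = 58.3274 MeV
BE/A = 58.3274 MeV / 9 = 6.481 MeV/nucleon

6.481 MeV/nucleon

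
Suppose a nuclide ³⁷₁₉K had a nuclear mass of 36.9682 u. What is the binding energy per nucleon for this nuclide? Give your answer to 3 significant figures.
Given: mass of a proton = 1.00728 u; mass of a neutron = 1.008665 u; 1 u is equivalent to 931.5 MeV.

8.21 MeV/nucleon

Σm = 19·m_p + 18·m_n = 19.13832 + 18.155970 = 37.294290 u
Δm = 37.294290 − 36.9682 = 0.326090 u
Binding energy = Δm·c² = 0.326090 × 931.5 MeV/u = 303.753 MeV
Dividing by A = 37 gives 8.210 MeV per nucleon.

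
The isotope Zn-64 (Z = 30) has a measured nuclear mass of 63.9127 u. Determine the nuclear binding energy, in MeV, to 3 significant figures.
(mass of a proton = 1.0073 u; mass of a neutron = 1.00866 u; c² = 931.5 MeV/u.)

The nucleus contains 30 protons and 64 − 30 = 34 neutrons.
Σm = 30·m_p + 34·m_n = 30.2190 + 34.29444 = 64.51344 u
Δm = 64.51344 − 63.9127 = 0.60074 u
Converting to energy: 0.60074 u × 931.5 MeV/u = 559.589 MeV

560 MeV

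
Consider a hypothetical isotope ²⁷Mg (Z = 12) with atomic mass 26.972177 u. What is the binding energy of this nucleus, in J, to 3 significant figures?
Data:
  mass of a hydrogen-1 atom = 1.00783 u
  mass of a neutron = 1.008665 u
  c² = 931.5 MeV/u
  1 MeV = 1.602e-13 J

3.76e-11 J

The nucleus contains 12 protons and 27 − 12 = 15 neutrons.
Σm = 12·m(¹H) + 15·m_n = 12.09396 + 15.129975 = 27.223935 u
The mass defect is 27.223935 − 26.972177 = 0.251758 u.
Converting to energy: 0.251758 u × 931.5 MeV/u = 234.513 MeV
In joules: 234.513 MeV × 1.602e-13 J/MeV = 3.7569e-11 J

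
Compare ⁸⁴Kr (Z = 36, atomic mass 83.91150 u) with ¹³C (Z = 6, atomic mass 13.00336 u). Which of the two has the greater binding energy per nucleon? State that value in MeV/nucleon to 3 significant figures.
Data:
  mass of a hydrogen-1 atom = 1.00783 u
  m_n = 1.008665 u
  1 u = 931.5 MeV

⁸⁴Kr; 8.72 MeV/nucleon

⁸⁴Kr: Σm = 36(1.00783) + 48(1.008665) = 84.697800 u; Δm = 0.786300 u; E_B = 732.44 MeV; E_B/A = 8.720 MeV
¹³C: Σm = 6(1.00783) + 7(1.008665) = 13.107635 u; Δm = 0.104275 u; E_B = 97.132 MeV; E_B/A = 7.472 MeV
⁸⁴Kr has the higher binding energy per nucleon, so it is the more tightly bound nucleus.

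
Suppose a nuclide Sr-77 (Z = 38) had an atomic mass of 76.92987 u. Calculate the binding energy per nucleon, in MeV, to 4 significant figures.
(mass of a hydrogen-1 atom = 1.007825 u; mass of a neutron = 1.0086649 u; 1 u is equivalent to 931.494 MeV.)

Z = 38, so N = A − Z = 77 − 38 = 39.
Σm = 38·m(¹H) + 39·m_n = 38.297350 + 39.3379311 = 77.6352811 u
Mass defect Δm = 77.6352811 − 76.92987 = 0.7054111 u
Converting to energy: 0.7054111 u × 931.494 MeV/u = 657.086 MeV
BE/A = 657.086 MeV / 77 = 8.534 MeV/nucleon

8.534 MeV/nucleon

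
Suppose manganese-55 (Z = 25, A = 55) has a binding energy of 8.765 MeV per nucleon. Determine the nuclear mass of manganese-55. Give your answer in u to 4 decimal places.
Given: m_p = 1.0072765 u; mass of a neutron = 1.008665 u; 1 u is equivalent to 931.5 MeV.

Total binding energy = 55 × 8.765 = 482.075 MeV
Mass defect = 482.075 MeV / (931.5 MeV/u) = 0.517525 u
Constituent mass = 25(1.0072765) + 30(1.008665) = 55.4418625 u
Nuclear mass = 55.4418625 − 0.517525 = 54.9243375 u ≈ 54.9243 u (to 4 decimal places)

54.9243 u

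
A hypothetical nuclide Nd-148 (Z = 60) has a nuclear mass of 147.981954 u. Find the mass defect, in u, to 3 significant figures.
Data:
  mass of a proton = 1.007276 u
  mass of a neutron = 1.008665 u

1.22 u

Z = 60, so N = A − Z = 148 − 60 = 88.
Mass of separated nucleons = 60(1.007276) + 88(1.008665) = 60.436560 + 88.762520 = 149.199080 u
Mass defect Δm = 149.199080 − 147.981954 = 1.217126 u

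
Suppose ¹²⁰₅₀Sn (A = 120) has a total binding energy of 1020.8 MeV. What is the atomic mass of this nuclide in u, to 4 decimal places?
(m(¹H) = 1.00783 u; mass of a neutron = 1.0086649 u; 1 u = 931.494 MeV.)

Mass defect = 1020.8 MeV / (931.494 MeV/u) = 1.095874 u
Constituent mass = 50(1.00783) + 70(1.0086649) = 120.9980430 u
Atomic mass = 120.9980430 − 1.095874 = 119.9021690 u ≈ 119.9022 u (to 4 decimal places)

119.9022 u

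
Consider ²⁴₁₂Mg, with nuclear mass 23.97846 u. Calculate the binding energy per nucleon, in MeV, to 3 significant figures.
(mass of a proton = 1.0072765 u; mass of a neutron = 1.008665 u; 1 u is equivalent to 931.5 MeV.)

With 12 protons and 12 neutrons (A = 24):
Mass of separated nucleons = 12(1.0072765) + 12(1.008665) = 12.0873180 + 12.103980 = 24.1912980 u
The mass defect is 24.1912980 − 23.97846 = 0.2128380 u.
E_B = 0.2128380 × 931.5 = 198.259 MeV
Per nucleon: 198.259 / 24 = 8.261 MeV

8.26 MeV/nucleon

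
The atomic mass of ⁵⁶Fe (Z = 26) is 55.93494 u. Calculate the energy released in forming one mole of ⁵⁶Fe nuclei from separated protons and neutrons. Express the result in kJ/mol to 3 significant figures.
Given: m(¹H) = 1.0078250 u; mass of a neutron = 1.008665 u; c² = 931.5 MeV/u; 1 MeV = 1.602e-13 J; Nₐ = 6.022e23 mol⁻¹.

The nucleus contains 26 protons and 56 − 26 = 30 neutrons.
Σm = 26·m(¹H) + 30·m_n = 26.2034500 + 30.259950 = 56.4634000 u
The mass defect is 56.4634000 − 55.93494 = 0.5284600 u.
Converting to energy: 0.5284600 u × 931.5 MeV/u = 492.260 MeV
Per nucleus in joules: 492.260 MeV × 1.602e-13 J/MeV = 7.8860e-11 J
Per mole: 7.8860e-11 J × 6.022e23 mol⁻¹ = 4.7489e+13 J/mol

4.75e+10 kJ/mol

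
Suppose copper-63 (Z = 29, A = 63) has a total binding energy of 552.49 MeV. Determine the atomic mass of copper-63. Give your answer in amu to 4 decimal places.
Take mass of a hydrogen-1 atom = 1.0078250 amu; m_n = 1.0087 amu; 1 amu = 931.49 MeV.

62.9296 amu

Mass defect = 552.49 MeV / (931.49 MeV/amu) = 0.593125 amu
Constituent mass = 29(1.0078250) + 34(1.0087) = 63.5227250 amu
Atomic mass = 63.5227250 − 0.593125 = 62.9296000 amu ≈ 62.9296 amu (to 4 decimal places)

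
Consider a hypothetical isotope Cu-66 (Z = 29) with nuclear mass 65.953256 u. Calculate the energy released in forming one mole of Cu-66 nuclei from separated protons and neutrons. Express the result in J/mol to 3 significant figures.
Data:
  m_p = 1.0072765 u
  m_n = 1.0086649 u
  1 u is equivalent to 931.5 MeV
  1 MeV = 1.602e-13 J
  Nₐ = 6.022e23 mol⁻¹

Σm = 29·m_p + 37·m_n = 29.2110185 + 37.3206013 = 66.5316198 u
Δm = 66.5316198 − 65.953256 = 0.5783638 u
Converting to energy: 0.5783638 u × 931.5 MeV/u = 538.746 MeV
Per nucleus in joules: 538.746 MeV × 1.602e-13 J/MeV = 8.6307e-11 J
Per mole: 8.6307e-11 J × 6.022e23 mol⁻¹ = 5.1974e+13 J/mol

5.20e+13 J/mol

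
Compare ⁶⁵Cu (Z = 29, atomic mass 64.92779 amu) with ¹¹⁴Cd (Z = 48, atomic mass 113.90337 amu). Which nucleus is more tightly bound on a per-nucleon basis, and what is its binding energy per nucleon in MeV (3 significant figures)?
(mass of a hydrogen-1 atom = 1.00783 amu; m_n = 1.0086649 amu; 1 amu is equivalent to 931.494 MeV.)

⁶⁵Cu; 8.76 MeV/nucleon

⁶⁵Cu: Σm = 29(1.00783) + 36(1.0086649) = 65.5390064 amu; Δm = 0.6112164 amu; E_B = 569.34 MeV; E_B/A = 8.759 MeV
¹¹⁴Cd: Σm = 48(1.00783) + 66(1.0086649) = 114.9477234 amu; Δm = 1.0443534 amu; E_B = 972.81 MeV; E_B/A = 8.533 MeV
⁶⁵Cu has the higher binding energy per nucleon, so it is the more tightly bound nucleus.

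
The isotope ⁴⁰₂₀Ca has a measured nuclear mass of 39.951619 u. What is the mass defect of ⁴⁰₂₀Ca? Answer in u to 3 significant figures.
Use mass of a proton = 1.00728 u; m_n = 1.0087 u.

With 20 protons and 20 neutrons (A = 40):
Mass of separated nucleons = 20(1.00728) + 20(1.0087) = 20.14560 + 20.1740 = 40.31960 u
Mass defect Δm = 40.31960 − 39.951619 = 0.367981 u

0.368 u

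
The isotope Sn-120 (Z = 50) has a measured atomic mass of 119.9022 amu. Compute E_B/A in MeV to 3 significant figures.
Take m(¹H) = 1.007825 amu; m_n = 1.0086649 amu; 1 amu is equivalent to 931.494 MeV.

With 50 protons and 70 neutrons (A = 120):
Total constituent mass: 50 × 1.007825 + 70 × 1.0086649 = 120.9977930 amu
The mass defect is 120.9977930 − 119.9022 = 1.0955930 amu.
Converting to energy: 1.0955930 amu × 931.494 MeV/amu = 1020.538 MeV
Dividing by A = 120 gives 8.504 MeV per nucleon.

8.50 MeV/nucleon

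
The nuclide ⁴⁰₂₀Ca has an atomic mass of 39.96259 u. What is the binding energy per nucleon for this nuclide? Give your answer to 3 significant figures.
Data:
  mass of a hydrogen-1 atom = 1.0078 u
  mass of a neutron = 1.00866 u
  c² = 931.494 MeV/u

8.54 MeV/nucleon

Total constituent mass: 20 × 1.0078 + 20 × 1.00866 = 40.32920 u
Mass defect Δm = 40.32920 − 39.96259 = 0.36661 u
Converting to energy: 0.36661 u × 931.494 MeV/u = 341.495 MeV
Dividing by A = 40 gives 8.537 MeV per nucleon.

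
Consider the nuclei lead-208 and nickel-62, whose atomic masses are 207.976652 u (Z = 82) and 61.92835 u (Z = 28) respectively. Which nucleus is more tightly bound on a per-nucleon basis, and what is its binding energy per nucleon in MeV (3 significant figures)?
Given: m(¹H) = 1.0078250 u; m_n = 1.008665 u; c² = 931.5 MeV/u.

nickel-62; 8.79 MeV/nucleon

lead-208: Σm = 82(1.0078250) + 126(1.008665) = 209.7334400 u; Δm = 1.7567880 u; E_B = 1636.45 MeV; E_B/A = 7.868 MeV
nickel-62: Σm = 28(1.0078250) + 34(1.008665) = 62.5137100 u; Δm = 0.5853600 u; E_B = 545.263 MeV; E_B/A = 8.7946 MeV
nickel-62 has the higher binding energy per nucleon, so it is the more tightly bound nucleus.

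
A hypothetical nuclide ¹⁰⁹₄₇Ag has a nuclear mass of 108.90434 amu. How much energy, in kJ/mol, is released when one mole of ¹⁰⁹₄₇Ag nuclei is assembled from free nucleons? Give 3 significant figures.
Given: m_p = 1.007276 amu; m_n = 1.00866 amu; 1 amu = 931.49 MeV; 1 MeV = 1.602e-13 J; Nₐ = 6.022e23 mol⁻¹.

8.76e+10 kJ/mol

With 47 protons and 62 neutrons (A = 109):
Σm = 47·m_p + 62·m_n = 47.341972 + 62.53692 = 109.878892 amu
The mass defect is 109.878892 − 108.90434 = 0.974552 amu.
E_B = 0.974552 × 931.49 = 907.785 MeV
Per nucleus in joules: 907.785 MeV × 1.602e-13 J/MeV = 1.4543e-10 J
Per mole: 1.4543e-10 J × 6.022e23 mol⁻¹ = 8.7578e+13 J/mol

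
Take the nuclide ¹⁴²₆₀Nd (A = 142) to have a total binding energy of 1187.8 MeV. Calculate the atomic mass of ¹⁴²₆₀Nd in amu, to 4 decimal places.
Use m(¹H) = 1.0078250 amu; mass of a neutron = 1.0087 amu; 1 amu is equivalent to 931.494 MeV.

141.9077 amu

Mass defect = 1187.8 MeV / (931.494 MeV/amu) = 1.275156 amu
Constituent mass = 60(1.0078250) + 82(1.0087) = 143.1829000 amu
Atomic mass = 143.1829000 − 1.275156 = 141.9077440 amu ≈ 141.9077 amu (to 4 decimal places)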